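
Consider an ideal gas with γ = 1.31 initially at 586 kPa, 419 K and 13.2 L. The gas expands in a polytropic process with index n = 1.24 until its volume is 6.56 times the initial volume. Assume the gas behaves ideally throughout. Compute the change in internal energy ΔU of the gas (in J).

n = P₁V₁/(RT₁) = 586×13.2/(8.314×419) = 2.22 mol.
Polytropic n=1.24: T₂ = T₁(V₁/V₂)^(n−1) = 419×(0.152)^0.24 = 267 K; P₂ = P₁(V₁/V₂)^n = 56.9 kPa.
For an ideal gas ΔU = nCvΔT with Cv = R/(γ−1) = 26.8 J/(mol·K).
ΔU = 2.22×26.8×(267−419) = -9060 J.

-9060 J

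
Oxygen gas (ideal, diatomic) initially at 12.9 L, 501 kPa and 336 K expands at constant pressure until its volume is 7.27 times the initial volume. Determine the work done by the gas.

40500 J

n = P₁V₁/(RT₁) = 501×12.9/(8.314×336) = 2.31 mol.
Isobaric: P stays 501 kPa; V/T = const ⇒ T₂ = 2440 K, V₂ = 93.8 L.
W = PΔV = 501×(93.8−12.9) kPa·L = 40500 J.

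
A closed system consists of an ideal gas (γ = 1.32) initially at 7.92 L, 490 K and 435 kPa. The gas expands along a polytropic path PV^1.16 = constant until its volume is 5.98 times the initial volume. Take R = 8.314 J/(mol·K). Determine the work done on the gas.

-5360 J

n = P₁V₁/(RT₁) = 435×7.92/(8.314×490) = 0.846 mol.
Polytropic n=1.16: T₂ = T₁(V₁/V₂)^(n−1) = 490×(0.167)^0.16 = 368 K; P₂ = P₁(V₁/V₂)^n = 54.6 kPa.
W = (P₁V₁−P₂V₂)/(n−1) = (435×7.92−54.6×47.4)/0.16 = 5360 J.
Work done on the gas = −W_by = -5360 J.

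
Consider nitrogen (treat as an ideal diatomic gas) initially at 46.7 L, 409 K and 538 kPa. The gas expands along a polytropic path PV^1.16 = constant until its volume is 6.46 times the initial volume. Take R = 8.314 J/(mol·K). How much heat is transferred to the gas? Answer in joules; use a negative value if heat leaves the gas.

24300 J

n = P₁V₁/(RT₁) = 538×46.7/(8.314×409) = 7.39 mol.
Polytropic n=1.16: T₂ = T₁(V₁/V₂)^(n−1) = 409×(0.155)^0.16 = 303 K; P₂ = P₁(V₁/V₂)^n = 61.8 kPa.
W = (P₁V₁−P₂V₂)/(n−1) = (538×46.7−61.8×302)/0.16 = 40500 J.
ΔU = nCvΔT = 7.39×20.8×(303−409) = -16200 J.
Q = ΔU + W = 24300 J.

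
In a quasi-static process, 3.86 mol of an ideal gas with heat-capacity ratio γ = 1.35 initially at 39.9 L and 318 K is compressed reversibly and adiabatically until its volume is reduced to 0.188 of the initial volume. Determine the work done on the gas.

P₁ = nRT₁/V₁ = 3.86×8.314×318/39.9 = 256 kPa.
Adiabatic: TV^(γ−1) = const ⇒ T₂ = 318×(5.32)^0.350 = 571 K; PV^γ = const ⇒ P₂ = 2440 kPa.
ΔU = nCvΔT = 3.86×23.8×(571−318) = 23200 J.
Q = 0 for an adiabatic process, so W = −ΔU = -23200 J.
Work done on the gas = −W_by = 23200 J.

23200 J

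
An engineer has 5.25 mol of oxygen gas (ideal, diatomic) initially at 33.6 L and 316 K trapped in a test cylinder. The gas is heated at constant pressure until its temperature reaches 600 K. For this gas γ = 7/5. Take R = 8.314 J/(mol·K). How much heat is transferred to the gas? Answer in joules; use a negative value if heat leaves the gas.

P₁ = nRT₁/V₁ = 5.25×8.314×316/33.6 = 411 kPa.
Isobaric: P stays 411 kPa; V/T = const ⇒ T₂ = 600 K, V₂ = 63.8 L.
W = PΔV = 411×(63.8−33.6) kPa·L = 12400 J.
ΔU = nCvΔT = 5.25×20.8×(600−316) = 31000 J.
Q = ΔU + W = nCpΔT = 43400 J.

43400 J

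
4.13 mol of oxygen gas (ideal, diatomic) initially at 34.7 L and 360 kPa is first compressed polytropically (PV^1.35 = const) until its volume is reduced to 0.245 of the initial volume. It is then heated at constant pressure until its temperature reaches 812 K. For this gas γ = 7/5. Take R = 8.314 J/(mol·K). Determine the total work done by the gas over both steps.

-15300 J

T₁ = P₁V₁/(nR) = 360×34.7/(4.13×8.314) = 364 K.
Step 1 — Polytropic n=1.35: T₂ = T₁(V₁/V₂)^(n−1) = 364×(4.08)^0.35 = 595 K; P₂ = P₁(V₁/V₂)^n = 2400 kPa.
W = (P₁V₁−P₂V₂)/(n−1) = (360×34.7−2400×8.50)/0.35 = -22700 J.
ΔU = nCvΔT = 4.13×20.8×(595−364) = 19900 J.
Q = ΔU + W = -2840 J.
State after step 1: P = 2400 kPa, V = 8.50 L, T = 595 K.
Step 2 — Isobaric: P stays 2400 kPa; V/T = const ⇒ T₂ = 812 K, V₂ = 11.6 L.
W = PΔV = 2400×(11.6−8.50) kPa·L = 7440 J.
ΔU = nCvΔT = 4.13×20.8×(812−595) = 18600 J.
Q = ΔU + W = nCpΔT = 26100 J.
Net over both steps: W = -15300 J, Q = 23200 J, ΔU = 38500 J.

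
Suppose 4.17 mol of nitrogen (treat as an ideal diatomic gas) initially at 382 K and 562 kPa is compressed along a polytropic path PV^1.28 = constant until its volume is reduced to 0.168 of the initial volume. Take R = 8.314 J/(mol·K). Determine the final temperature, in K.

629 K

V₁ = nRT₁/P₁ = 4.17×8.314×382/562 = 23.6 L.
Polytropic n=1.28: T₂ = T₁(V₁/V₂)^(n−1) = 382×(5.95)^0.28 = 629 K; P₂ = P₁(V₁/V₂)^n = 5510 kPa.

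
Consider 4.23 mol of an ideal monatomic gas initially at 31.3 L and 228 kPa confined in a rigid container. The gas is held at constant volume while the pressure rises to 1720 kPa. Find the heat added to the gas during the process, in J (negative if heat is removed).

70000 J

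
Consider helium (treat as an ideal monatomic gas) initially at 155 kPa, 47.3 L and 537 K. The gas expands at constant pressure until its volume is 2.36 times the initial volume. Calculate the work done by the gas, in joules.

n = P₁V₁/(RT₁) = 155×47.3/(8.314×537) = 1.64 mol.
Isobaric: P stays 155 kPa; V/T = const ⇒ T₂ = 1270 K, V₂ = 112 L.
W = PΔV = 155×(112−47.3) kPa·L = 9970 J.

9970 J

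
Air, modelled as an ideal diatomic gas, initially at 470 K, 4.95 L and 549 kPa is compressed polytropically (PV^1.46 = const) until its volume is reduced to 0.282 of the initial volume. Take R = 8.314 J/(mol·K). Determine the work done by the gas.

-4670 J

n = P₁V₁/(RT₁) = 549×4.95/(8.314×470) = 0.695 mol.
Polytropic n=1.46: T₂ = T₁(V₁/V₂)^(n−1) = 470×(3.55)^0.46 = 841 K; P₂ = P₁(V₁/V₂)^n = 3490 kPa.
W = (P₁V₁−P₂V₂)/(n−1) = (549×4.95−3490×1.40)/0.46 = -4670 J.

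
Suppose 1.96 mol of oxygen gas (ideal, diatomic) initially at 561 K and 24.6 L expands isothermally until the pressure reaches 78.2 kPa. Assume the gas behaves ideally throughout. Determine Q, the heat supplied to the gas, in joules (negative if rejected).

14200 J

P₁ = nRT₁/V₁ = 1.96×8.314×561/24.6 = 372 kPa.
Isothermal: T stays 561 K; PV = const ⇒ V₂ = 117 L, P₂ = 78.2 kPa.
ΔU = 0 (ideal gas, T constant).
W = nRT ln(V₂/V₁) = 1.96×8.314×561×ln(4.75) = 14200 J.
Q = ΔU + W = 14200 J.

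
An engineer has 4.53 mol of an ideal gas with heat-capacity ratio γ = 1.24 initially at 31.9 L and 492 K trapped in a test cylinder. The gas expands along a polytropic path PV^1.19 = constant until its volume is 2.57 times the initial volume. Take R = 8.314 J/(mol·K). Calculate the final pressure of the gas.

P₁ = nRT₁/V₁ = 4.53×8.314×492/31.9 = 581 kPa.
Polytropic n=1.19: T₂ = T₁(V₁/V₂)^(n−1) = 492×(0.389)^0.19 = 411 K; P₂ = P₁(V₁/V₂)^n = 189 kPa.

189 kPa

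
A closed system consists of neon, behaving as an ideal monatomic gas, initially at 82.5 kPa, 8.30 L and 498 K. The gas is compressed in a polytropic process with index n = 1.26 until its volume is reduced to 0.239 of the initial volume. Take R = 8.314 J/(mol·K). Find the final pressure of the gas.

Polytropic n=1.26: T₂ = T₁(V₁/V₂)^(n−1) = 498×(4.18)^0.26 = 723 K; P₂ = P₁(V₁/V₂)^n = 501 kPa.

501 kPa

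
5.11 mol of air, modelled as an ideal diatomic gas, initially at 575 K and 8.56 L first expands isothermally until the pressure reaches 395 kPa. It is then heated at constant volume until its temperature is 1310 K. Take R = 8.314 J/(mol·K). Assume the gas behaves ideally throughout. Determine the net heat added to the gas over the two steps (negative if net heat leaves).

126000 J

P₁ = nRT₁/V₁ = 5.11×8.314×575/8.56 = 2850 kPa.
Step 1 — Isothermal: T stays 575 K; PV = const ⇒ V₂ = 61.8 L, P₂ = 395 kPa.
ΔU = 0 (ideal gas, T constant).
W = nRT ln(V₂/V₁) = 5.11×8.314×575×ln(7.22) = 48300 J.
Q = ΔU + W = 48300 J.
State after step 1: P = 395 kPa, V = 61.8 L, T = 575 K.
Step 2 — Isochoric: V stays 61.8 L; P/T = const ⇒ T₂ = 1310 K, P₂ = 900 kPa.
W = 0 (no volume change).
ΔU = nCvΔT = 5.11×20.8×(1310−575) = 78100 J.
Q = ΔU = 78100 J.
Net over both steps: W = 48300 J, Q = 126000 J, ΔU = 78100 J.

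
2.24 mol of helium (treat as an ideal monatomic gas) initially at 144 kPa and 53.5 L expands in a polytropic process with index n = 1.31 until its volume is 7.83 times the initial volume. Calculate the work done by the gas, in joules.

11700 J

T₁ = P₁V₁/(nR) = 144×53.5/(2.24×8.314) = 414 K.
Polytropic n=1.31: T₂ = T₁(V₁/V₂)^(n−1) = 414×(0.128)^0.31 = 219 K; P₂ = P₁(V₁/V₂)^n = 9.72 kPa.
W = (P₁V₁−P₂V₂)/(n−1) = (144×53.5−9.72×419)/0.31 = 11700 J.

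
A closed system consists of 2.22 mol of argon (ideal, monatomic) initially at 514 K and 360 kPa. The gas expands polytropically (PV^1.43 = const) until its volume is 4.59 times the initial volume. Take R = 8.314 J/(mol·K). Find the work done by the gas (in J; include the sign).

10600 J

V₁ = nRT₁/P₁ = 2.22×8.314×514/360 = 26.4 L.
Polytropic n=1.43: T₂ = T₁(V₁/V₂)^(n−1) = 514×(0.218)^0.43 = 267 K; P₂ = P₁(V₁/V₂)^n = 40.7 kPa.
W = (P₁V₁−P₂V₂)/(n−1) = (360×26.4−40.7×121)/0.43 = 10600 J.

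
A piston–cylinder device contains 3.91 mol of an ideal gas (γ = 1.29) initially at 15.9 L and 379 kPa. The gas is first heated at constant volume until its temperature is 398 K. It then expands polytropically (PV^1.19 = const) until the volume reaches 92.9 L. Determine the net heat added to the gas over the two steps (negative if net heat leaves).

30500 J

T₁ = P₁V₁/(nR) = 379×15.9/(3.91×8.314) = 185 K.
Step 1 — Isochoric: V stays 15.9 L; P/T = const ⇒ T₂ = 398 K, P₂ = 814 kPa.
W = 0 (no volume change).
ΔU = nCvΔT = 3.91×28.7×(398−185) = 23800 J.
Q = ΔU = 23800 J.
State after step 1: P = 814 kPa, V = 15.9 L, T = 398 K.
Step 2 — Polytropic n=1.19: T₂ = T₁(V₁/V₂)^(n−1) = 398×(0.171)^0.19 = 285 K; P₂ = P₁(V₁/V₂)^n = 99.6 kPa.
W = (P₁V₁−P₂V₂)/(n−1) = (814×15.9−99.6×92.9)/0.19 = 19400 J.
ΔU = nCvΔT = 3.91×28.7×(285−398) = -12700 J.
Q = ΔU + W = 6690 J.
Net over both steps: W = 19400 J, Q = 30500 J, ΔU = 11100 J.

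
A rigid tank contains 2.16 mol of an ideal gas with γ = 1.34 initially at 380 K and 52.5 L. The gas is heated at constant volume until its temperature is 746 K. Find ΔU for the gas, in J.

P₁ = nRT₁/V₁ = 2.16×8.314×380/52.5 = 130 kPa.
Isochoric: V stays 52.5 L; P/T = const ⇒ T₂ = 746 K, P₂ = 255 kPa.
For an ideal gas ΔU = nCvΔT with Cv = R/(γ−1) = 24.5 J/(mol·K).
ΔU = 2.16×24.5×(746−380) = 19300 J.

19300 J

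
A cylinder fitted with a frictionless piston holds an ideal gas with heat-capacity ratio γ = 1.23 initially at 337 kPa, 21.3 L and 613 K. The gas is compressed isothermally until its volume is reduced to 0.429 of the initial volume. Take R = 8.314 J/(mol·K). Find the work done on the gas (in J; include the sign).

6070 J

n = P₁V₁/(RT₁) = 337×21.3/(8.314×613) = 1.41 mol.
Isothermal: T stays 613 K; PV = const ⇒ V₂ = 9.14 L, P₂ = 786 kPa.
W = nRT ln(V₂/V₁) = 1.41×8.314×613×ln(0.429) = -6070 J.
Work done on the gas = −W_by = 6070 J.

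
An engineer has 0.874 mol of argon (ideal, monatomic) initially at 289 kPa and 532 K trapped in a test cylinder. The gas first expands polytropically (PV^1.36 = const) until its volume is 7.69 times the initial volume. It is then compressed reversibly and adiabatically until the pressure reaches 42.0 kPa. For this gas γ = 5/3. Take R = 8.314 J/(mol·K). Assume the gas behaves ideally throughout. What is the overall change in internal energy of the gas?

-1900 J

V₁ = nRT₁/P₁ = 0.874×8.314×532/289 = 13.4 L.
Step 1 — Polytropic n=1.36: T₂ = T₁(V₁/V₂)^(n−1) = 532×(0.130)^0.36 = 255 K; P₂ = P₁(V₁/V₂)^n = 18.0 kPa.
W = (P₁V₁−P₂V₂)/(n−1) = (289×13.4−18.0×103)/0.36 = 5590 J.
ΔU = nCvΔT = 0.874×12.5×(255−532) = -3020 J.
Q = ΔU + W = 2570 J.
State after step 1: P = 18.0 kPa, V = 103 L, T = 255 K.
Step 2 — Adiabatic: T₂/T₁ = (P₂/P₁)^((γ−1)/γ) ⇒ T₂ = 255×(2.33)^0.400 = 358 K; V₂ = 61.9 L.
ΔU = nCvΔT = 0.874×12.5×(358−255) = 1120 J.
Q = 0 for an adiabatic process, so W = −ΔU = -1120 J.
Net over both steps: W = 4470 J, Q = 2570 J, ΔU = -1900 J.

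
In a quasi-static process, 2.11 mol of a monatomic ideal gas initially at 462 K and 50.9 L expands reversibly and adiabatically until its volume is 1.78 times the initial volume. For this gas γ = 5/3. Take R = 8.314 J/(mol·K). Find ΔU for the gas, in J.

P₁ = nRT₁/V₁ = 2.11×8.314×462/50.9 = 159 kPa.
Adiabatic: TV^(γ−1) = const ⇒ T₂ = 462×(0.562)^0.667 = 315 K; PV^γ = const ⇒ P₂ = 60.9 kPa.
For an ideal gas ΔU = nCvΔT with Cv = (3/2)R = 12.5 J/(mol·K).
ΔU = 2.11×12.5×(315−462) = -3880 J.

-3880 J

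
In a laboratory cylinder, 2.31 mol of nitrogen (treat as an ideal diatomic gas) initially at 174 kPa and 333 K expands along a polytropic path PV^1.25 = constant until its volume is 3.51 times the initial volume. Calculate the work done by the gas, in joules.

6890 J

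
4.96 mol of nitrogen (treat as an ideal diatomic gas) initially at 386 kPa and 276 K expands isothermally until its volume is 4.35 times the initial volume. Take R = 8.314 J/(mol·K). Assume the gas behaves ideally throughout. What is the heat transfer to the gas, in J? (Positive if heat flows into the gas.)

V₁ = nRT₁/P₁ = 4.96×8.314×276/386 = 29.5 L.
Isothermal: T stays 276 K; PV = const ⇒ V₂ = 128 L, P₂ = 88.7 kPa.
ΔU = 0 (ideal gas, T constant).
W = nRT ln(V₂/V₁) = 4.96×8.314×276×ln(4.35) = 16700 J.
Q = ΔU + W = 16700 J.

16700 J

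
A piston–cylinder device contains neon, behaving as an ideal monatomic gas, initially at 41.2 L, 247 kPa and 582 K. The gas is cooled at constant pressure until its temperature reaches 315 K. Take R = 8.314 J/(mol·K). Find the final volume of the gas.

Isobaric: P stays 247 kPa; V/T = const ⇒ T₂ = 315 K, V₂ = 22.3 L.

22.3 L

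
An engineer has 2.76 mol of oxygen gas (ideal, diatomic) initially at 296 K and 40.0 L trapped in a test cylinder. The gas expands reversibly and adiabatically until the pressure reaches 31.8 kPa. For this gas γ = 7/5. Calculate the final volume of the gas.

P₁ = nRT₁/V₁ = 2.76×8.314×296/40.0 = 170 kPa.
Adiabatic: T₂/T₁ = (P₂/P₁)^((γ−1)/γ) ⇒ T₂ = 296×(0.187)^0.286 = 183 K; V₂ = 132 L.

132 L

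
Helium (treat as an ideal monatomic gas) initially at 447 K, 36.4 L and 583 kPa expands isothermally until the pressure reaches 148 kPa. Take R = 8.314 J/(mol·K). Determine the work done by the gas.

29100 J

n = P₁V₁/(RT₁) = 583×36.4/(8.314×447) = 5.71 mol.
Isothermal: T stays 447 K; PV = const ⇒ V₂ = 143 L, P₂ = 148 kPa.
W = nRT ln(V₂/V₁) = 5.71×8.314×447×ln(3.94) = 29100 J.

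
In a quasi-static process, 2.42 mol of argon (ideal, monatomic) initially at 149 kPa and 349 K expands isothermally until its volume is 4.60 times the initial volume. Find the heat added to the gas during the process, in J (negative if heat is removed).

V₁ = nRT₁/P₁ = 2.42×8.314×349/149 = 47.1 L.
Isothermal: T stays 349 K; PV = const ⇒ V₂ = 217 L, P₂ = 32.4 kPa.
ΔU = 0 (ideal gas, T constant).
W = nRT ln(V₂/V₁) = 2.42×8.314×349×ln(4.60) = 10700 J.
Q = ΔU + W = 10700 J.

10700 J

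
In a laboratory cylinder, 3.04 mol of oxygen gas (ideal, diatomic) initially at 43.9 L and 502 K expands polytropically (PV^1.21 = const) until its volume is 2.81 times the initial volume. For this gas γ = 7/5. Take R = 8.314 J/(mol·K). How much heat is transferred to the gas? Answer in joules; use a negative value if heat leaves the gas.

5600 J

P₁ = nRT₁/V₁ = 3.04×8.314×502/43.9 = 289 kPa.
Polytropic n=1.21: T₂ = T₁(V₁/V₂)^(n−1) = 502×(0.356)^0.21 = 404 K; P₂ = P₁(V₁/V₂)^n = 82.8 kPa.
W = (P₁V₁−P₂V₂)/(n−1) = (289×43.9−82.8×123)/0.21 = 11800 J.
ΔU = nCvΔT = 3.04×20.8×(404−502) = -6190 J.
Q = ΔU + W = 5600 J.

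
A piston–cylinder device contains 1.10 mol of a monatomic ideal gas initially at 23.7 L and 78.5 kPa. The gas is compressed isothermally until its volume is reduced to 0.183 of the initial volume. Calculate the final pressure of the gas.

T₁ = P₁V₁/(nR) = 78.5×23.7/(1.10×8.314) = 203 K.
Isothermal: T stays 203 K; PV = const ⇒ V₂ = 4.34 L, P₂ = 429 kPa.

429 kPa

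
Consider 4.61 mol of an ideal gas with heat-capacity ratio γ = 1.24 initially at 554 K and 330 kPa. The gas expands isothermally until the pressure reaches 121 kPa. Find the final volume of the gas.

175 L

V₁ = nRT₁/P₁ = 4.61×8.314×554/330 = 64.3 L.
Isothermal: T stays 554 K; PV = const ⇒ V₂ = 175 L, P₂ = 121 kPa.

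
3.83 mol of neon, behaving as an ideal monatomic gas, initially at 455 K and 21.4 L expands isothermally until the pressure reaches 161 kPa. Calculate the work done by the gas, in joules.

P₁ = nRT₁/V₁ = 3.83×8.314×455/21.4 = 677 kPa.
Isothermal: T stays 455 K; PV = const ⇒ V₂ = 90.0 L, P₂ = 161 kPa.
W = nRT ln(V₂/V₁) = 3.83×8.314×455×ln(4.21) = 20800 J.

20800 J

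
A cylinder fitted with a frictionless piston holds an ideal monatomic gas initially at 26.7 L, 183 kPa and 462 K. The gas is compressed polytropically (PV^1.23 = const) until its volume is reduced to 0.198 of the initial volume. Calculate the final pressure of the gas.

1340 kPa

Polytropic n=1.23: T₂ = T₁(V₁/V₂)^(n−1) = 462×(5.05)^0.23 = 671 K; P₂ = P₁(V₁/V₂)^n = 1340 kPa.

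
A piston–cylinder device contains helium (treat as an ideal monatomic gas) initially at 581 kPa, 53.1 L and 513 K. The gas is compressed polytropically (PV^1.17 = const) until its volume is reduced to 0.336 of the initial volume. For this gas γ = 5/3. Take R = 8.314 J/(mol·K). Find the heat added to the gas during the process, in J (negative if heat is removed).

n = P₁V₁/(RT₁) = 581×53.1/(8.314×513) = 7.23 mol.
Polytropic n=1.17: T₂ = T₁(V₁/V₂)^(n−1) = 513×(2.98)^0.17 = 618 K; P₂ = P₁(V₁/V₂)^n = 2080 kPa.
W = (P₁V₁−P₂V₂)/(n−1) = (581×53.1−2080×17.8)/0.17 = -37000 J.
ΔU = nCvΔT = 7.23×12.5×(618−513) = 9430 J.
Q = ΔU + W = -27500 J.

-27500 J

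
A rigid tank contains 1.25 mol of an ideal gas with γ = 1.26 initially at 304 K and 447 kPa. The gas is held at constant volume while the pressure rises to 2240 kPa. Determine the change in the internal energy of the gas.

48700 J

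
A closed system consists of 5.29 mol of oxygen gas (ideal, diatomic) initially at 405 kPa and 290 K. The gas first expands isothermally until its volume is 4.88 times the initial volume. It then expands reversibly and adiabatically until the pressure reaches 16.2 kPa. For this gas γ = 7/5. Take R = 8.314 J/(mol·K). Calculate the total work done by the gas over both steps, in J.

V₁ = nRT₁/P₁ = 5.29×8.314×290/405 = 31.5 L.
Step 1 — Isothermal: T stays 290 K; PV = const ⇒ V₂ = 154 L, P₂ = 83.0 kPa.
ΔU = 0 (ideal gas, T constant).
W = nRT ln(V₂/V₁) = 5.29×8.314×290×ln(4.88) = 20200 J.
Q = ΔU + W = 20200 J.
State after step 1: P = 83.0 kPa, V = 154 L, T = 290 K.
Step 2 — Adiabatic: T₂/T₁ = (P₂/P₁)^((γ−1)/γ) ⇒ T₂ = 290×(0.195)^0.286 = 182 K; V₂ = 494 L.
ΔU = nCvΔT = 5.29×20.8×(182−290) = -11900 J.
Q = 0 for an adiabatic process, so W = −ΔU = 11900 J.
Net over both steps: W = 32100 J, Q = 20200 J, ΔU = -11900 J.

32100 J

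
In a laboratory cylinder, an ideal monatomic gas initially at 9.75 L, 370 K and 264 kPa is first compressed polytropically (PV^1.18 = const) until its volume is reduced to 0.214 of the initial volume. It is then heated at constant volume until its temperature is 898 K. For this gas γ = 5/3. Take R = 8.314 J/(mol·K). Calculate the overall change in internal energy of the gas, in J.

5510 J

n = P₁V₁/(RT₁) = 264×9.75/(8.314×370) = 0.837 mol.
Step 1 — Polytropic n=1.18: T₂ = T₁(V₁/V₂)^(n−1) = 370×(4.67)^0.18 = 488 K; P₂ = P₁(V₁/V₂)^n = 1630 kPa.
W = (P₁V₁−P₂V₂)/(n−1) = (264×9.75−1630×2.09)/0.18 = -4570 J.
ΔU = nCvΔT = 0.837×12.5×(488−370) = 1230 J.
Q = ΔU + W = -3340 J.
State after step 1: P = 1630 kPa, V = 2.09 L, T = 488 K.
Step 2 — Isochoric: V stays 2.09 L; P/T = const ⇒ T₂ = 898 K, P₂ = 2990 kPa.
W = 0 (no volume change).
ΔU = nCvΔT = 0.837×12.5×(898−488) = 4270 J.
Q = ΔU = 4270 J.
Net over both steps: W = -4570 J, Q = 936 J, ΔU = 5510 J.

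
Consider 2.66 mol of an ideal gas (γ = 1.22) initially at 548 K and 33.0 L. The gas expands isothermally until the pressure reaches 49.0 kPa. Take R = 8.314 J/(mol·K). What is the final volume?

P₁ = nRT₁/V₁ = 2.66×8.314×548/33.0 = 367 kPa.
Isothermal: T stays 548 K; PV = const ⇒ V₂ = 247 L, P₂ = 49.0 kPa.

247 L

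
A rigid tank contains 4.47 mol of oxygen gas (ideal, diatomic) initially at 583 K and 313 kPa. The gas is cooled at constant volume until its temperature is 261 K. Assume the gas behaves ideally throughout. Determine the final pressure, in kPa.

140 kPa

V₁ = nRT₁/P₁ = 4.47×8.314×583/313 = 69.2 L.
Isochoric: V stays 69.2 L; P/T = const ⇒ T₂ = 261 K, P₂ = 140 kPa.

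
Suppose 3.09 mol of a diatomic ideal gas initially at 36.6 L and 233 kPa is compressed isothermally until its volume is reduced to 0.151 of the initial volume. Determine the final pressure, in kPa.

1540 kPa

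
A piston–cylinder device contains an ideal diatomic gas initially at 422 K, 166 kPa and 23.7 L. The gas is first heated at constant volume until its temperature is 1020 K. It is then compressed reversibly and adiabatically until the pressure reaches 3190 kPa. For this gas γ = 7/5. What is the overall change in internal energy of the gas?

n = P₁V₁/(RT₁) = 166×23.7/(8.314×422) = 1.12 mol.
Step 1 — Isochoric: V stays 23.7 L; P/T = const ⇒ T₂ = 1020 K, P₂ = 401 kPa.
W = 0 (no volume change).
ΔU = nCvΔT = 1.12×20.8×(1020−422) = 13900 J.
Q = ΔU = 13900 J.
State after step 1: P = 401 kPa, V = 23.7 L, T = 1020 K.
Step 2 — Adiabatic: T₂/T₁ = (P₂/P₁)^((γ−1)/γ) ⇒ T₂ = 1020×(7.95)^0.286 = 1840 K; V₂ = 5.39 L.
ΔU = nCvΔT = 1.12×20.8×(1840−1020) = 19200 J.
Q = 0 for an adiabatic process, so W = −ΔU = -19200 J.
Net over both steps: W = -19200 J, Q = 13900 J, ΔU = 33200 J.

33200 J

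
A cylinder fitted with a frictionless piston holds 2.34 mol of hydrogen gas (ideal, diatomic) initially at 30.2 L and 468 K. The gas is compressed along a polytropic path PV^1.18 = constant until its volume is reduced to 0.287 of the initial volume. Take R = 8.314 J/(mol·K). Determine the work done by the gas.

P₁ = nRT₁/V₁ = 2.34×8.314×468/30.2 = 301 kPa.
Polytropic n=1.18: T₂ = T₁(V₁/V₂)^(n−1) = 468×(3.48)^0.18 = 586 K; P₂ = P₁(V₁/V₂)^n = 1320 kPa.
W = (P₁V₁−P₂V₂)/(n−1) = (301×30.2−1320×8.67)/0.18 = -12700 J.

-12700 J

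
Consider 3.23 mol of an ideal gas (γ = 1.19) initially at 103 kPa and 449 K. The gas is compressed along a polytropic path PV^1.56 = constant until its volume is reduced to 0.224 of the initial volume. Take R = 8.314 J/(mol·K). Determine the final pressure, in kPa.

V₁ = nRT₁/P₁ = 3.23×8.314×449/103 = 117 L.
Polytropic n=1.56: T₂ = T₁(V₁/V₂)^(n−1) = 449×(4.46)^0.56 = 1040 K; P₂ = P₁(V₁/V₂)^n = 1060 kPa.

1060 kPa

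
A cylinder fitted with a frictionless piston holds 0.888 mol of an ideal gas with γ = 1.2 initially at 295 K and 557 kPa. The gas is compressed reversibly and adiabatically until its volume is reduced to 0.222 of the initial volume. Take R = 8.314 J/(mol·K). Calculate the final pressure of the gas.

3390 kPa

V₁ = nRT₁/P₁ = 0.888×8.314×295/557 = 3.91 L.
Adiabatic: TV^(γ−1) = const ⇒ T₂ = 295×(4.50)^0.200 = 399 K; PV^γ = const ⇒ P₂ = 3390 kPa.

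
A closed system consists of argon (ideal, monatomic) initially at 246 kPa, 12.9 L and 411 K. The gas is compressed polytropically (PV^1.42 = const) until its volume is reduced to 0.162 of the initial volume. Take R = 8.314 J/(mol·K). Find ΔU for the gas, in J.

n = P₁V₁/(RT₁) = 246×12.9/(8.314×411) = 0.929 mol.
Polytropic n=1.42: T₂ = T₁(V₁/V₂)^(n−1) = 411×(6.17)^0.42 = 883 K; P₂ = P₁(V₁/V₂)^n = 3260 kPa.
For an ideal gas ΔU = nCvΔT with Cv = (3/2)R = 12.5 J/(mol·K).
ΔU = 0.929×12.5×(883−411) = 5460 J.

5460 J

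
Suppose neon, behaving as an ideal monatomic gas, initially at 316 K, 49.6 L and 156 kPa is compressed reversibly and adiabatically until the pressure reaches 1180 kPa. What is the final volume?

Adiabatic: T₂/T₁ = (P₂/P₁)^((γ−1)/γ) ⇒ T₂ = 316×(7.56)^0.400 = 710 K; V₂ = 14.7 L.

14.7 L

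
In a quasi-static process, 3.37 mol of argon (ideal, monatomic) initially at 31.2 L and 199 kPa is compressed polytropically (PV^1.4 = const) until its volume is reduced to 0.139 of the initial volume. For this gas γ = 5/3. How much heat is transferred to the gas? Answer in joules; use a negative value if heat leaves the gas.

-7460 J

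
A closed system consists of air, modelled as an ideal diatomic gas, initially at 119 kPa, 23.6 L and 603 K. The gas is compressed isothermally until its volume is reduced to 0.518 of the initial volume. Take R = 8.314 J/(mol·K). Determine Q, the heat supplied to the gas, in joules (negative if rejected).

n = P₁V₁/(RT₁) = 119×23.6/(8.314×603) = 0.560 mol.
Isothermal: T stays 603 K; PV = const ⇒ V₂ = 12.2 L, P₂ = 230 kPa.
ΔU = 0 (ideal gas, T constant).
W = nRT ln(V₂/V₁) = 0.560×8.314×603×ln(0.518) = -1850 J.
Q = ΔU + W = -1850 J.

-1850 J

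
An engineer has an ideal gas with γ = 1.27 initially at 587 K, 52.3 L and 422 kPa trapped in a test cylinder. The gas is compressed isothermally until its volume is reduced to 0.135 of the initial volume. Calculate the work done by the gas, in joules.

-44200 J

n = P₁V₁/(RT₁) = 422×52.3/(8.314×587) = 4.52 mol.
Isothermal: T stays 587 K; PV = const ⇒ V₂ = 7.06 L, P₂ = 3130 kPa.
W = nRT ln(V₂/V₁) = 4.52×8.314×587×ln(0.135) = -44200 J.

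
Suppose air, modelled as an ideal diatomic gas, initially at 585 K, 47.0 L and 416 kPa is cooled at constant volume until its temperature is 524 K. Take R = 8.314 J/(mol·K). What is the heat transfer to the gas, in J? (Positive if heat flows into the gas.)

-5100 J

n = P₁V₁/(RT₁) = 416×47.0/(8.314×585) = 4.02 mol.
Isochoric: V stays 47.0 L; P/T = const ⇒ T₂ = 524 K, P₂ = 373 kPa.
W = 0 (no volume change).
ΔU = nCvΔT = 4.02×20.8×(524−585) = -5100 J.
Q = ΔU = -5100 J.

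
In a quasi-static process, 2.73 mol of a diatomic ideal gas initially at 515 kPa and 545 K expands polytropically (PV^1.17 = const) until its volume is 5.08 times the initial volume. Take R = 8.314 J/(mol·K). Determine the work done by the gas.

V₁ = nRT₁/P₁ = 2.73×8.314×545/515 = 24.0 L.
Polytropic n=1.17: T₂ = T₁(V₁/V₂)^(n−1) = 545×(0.197)^0.17 = 413 K; P₂ = P₁(V₁/V₂)^n = 76.9 kPa.
W = (P₁V₁−P₂V₂)/(n−1) = (515×24.0−76.9×122)/0.17 = 17600 J.

17600 J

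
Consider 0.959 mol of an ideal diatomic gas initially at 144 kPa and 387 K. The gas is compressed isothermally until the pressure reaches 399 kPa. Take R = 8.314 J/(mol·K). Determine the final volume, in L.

V₁ = nRT₁/P₁ = 0.959×8.314×387/144 = 21.4 L.
Isothermal: T stays 387 K; PV = const ⇒ V₂ = 7.73 L, P₂ = 399 kPa.

7.73 L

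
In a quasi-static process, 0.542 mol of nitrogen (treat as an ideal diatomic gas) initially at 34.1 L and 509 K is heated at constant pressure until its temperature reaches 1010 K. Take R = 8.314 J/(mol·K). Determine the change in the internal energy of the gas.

5640 J

P₁ = nRT₁/V₁ = 0.542×8.314×509/34.1 = 67.3 kPa.
Isobaric: P stays 67.3 kPa; V/T = const ⇒ T₂ = 1010 K, V₂ = 67.7 L.
For an ideal gas ΔU = nCvΔT with Cv = (5/2)R = 20.8 J/(mol·K).
ΔU = 0.542×20.8×(1010−509) = 5640 J.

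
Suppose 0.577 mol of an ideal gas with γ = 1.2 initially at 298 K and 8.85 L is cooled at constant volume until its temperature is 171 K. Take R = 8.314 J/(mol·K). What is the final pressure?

P₁ = nRT₁/V₁ = 0.577×8.314×298/8.85 = 162 kPa.
Isochoric: V stays 8.85 L; P/T = const ⇒ T₂ = 171 K, P₂ = 92.7 kPa.

92.7 kPa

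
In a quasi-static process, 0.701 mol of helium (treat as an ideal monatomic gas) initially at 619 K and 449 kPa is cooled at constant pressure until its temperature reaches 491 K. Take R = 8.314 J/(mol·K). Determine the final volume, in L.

V₁ = nRT₁/P₁ = 0.701×8.314×619/449 = 8.03 L.
Isobaric: P stays 449 kPa; V/T = const ⇒ T₂ = 491 K, V₂ = 6.37 L.

6.37 L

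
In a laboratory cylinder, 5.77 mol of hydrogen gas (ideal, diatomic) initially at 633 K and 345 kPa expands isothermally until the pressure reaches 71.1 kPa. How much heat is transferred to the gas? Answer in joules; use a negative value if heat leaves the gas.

V₁ = nRT₁/P₁ = 5.77×8.314×633/345 = 88.0 L.
Isothermal: T stays 633 K; PV = const ⇒ V₂ = 427 L, P₂ = 71.1 kPa.
ΔU = 0 (ideal gas, T constant).
W = nRT ln(V₂/V₁) = 5.77×8.314×633×ln(4.85) = 48000 J.
Q = ΔU + W = 48000 J.

48000 J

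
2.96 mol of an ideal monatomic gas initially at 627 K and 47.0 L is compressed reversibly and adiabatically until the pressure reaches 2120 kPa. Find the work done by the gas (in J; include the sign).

P₁ = nRT₁/V₁ = 2.96×8.314×627/47.0 = 328 kPa.
Adiabatic: T₂/T₁ = (P₂/P₁)^((γ−1)/γ) ⇒ T₂ = 627×(6.46)^0.400 = 1320 K; V₂ = 15.3 L.
ΔU = nCvΔT = 2.96×12.5×(1320−627) = 25700 J.
Q = 0 for an adiabatic process, so W = −ΔU = -25700 J.

-25700 J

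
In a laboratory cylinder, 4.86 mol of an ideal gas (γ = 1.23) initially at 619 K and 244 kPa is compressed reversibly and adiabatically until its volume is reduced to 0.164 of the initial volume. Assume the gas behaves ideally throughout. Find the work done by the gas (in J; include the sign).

V₁ = nRT₁/P₁ = 4.86×8.314×619/244 = 103 L.
Adiabatic: TV^(γ−1) = const ⇒ T₂ = 619×(6.10)^0.230 = 938 K; PV^γ = const ⇒ P₂ = 2250 kPa.
ΔU = nCvΔT = 4.86×36.1×(938−619) = 56100 J.
Q = 0 for an adiabatic process, so W = −ΔU = -56100 J.

-56100 J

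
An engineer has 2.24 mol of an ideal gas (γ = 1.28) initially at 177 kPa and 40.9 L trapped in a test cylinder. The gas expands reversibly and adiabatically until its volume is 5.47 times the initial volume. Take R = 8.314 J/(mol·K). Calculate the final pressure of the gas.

20.1 kPa

T₁ = P₁V₁/(nR) = 177×40.9/(2.24×8.314) = 389 K.
Adiabatic: TV^(γ−1) = const ⇒ T₂ = 389×(0.183)^0.280 = 242 K; PV^γ = const ⇒ P₂ = 20.1 kPa.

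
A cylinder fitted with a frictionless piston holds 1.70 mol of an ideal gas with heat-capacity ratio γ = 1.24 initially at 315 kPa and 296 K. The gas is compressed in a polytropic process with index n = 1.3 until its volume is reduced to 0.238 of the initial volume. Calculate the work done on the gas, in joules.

7510 J

V₁ = nRT₁/P₁ = 1.70×8.314×296/315 = 13.3 L.
Polytropic n=1.3: T₂ = T₁(V₁/V₂)^(n−1) = 296×(4.20)^0.30 = 455 K; P₂ = P₁(V₁/V₂)^n = 2040 kPa.
W = (P₁V₁−P₂V₂)/(n−1) = (315×13.3−2040×3.16)/0.30 = -7510 J.
Work done on the gas = −W_by = 7510 J.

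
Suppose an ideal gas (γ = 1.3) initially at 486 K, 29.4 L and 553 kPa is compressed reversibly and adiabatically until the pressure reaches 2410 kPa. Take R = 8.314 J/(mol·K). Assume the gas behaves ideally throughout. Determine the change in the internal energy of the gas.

21900 J

n = P₁V₁/(RT₁) = 553×29.4/(8.314×486) = 4.02 mol.
Adiabatic: T₂/T₁ = (P₂/P₁)^((γ−1)/γ) ⇒ T₂ = 486×(4.36)^0.231 = 683 K; V₂ = 9.48 L.
For an ideal gas ΔU = nCvΔT with Cv = R/(γ−1) = 27.7 J/(mol·K).
ΔU = 4.02×27.7×(683−486) = 21900 J.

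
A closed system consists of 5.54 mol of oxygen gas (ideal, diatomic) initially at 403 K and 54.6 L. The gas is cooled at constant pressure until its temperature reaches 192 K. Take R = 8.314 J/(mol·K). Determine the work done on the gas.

9720 J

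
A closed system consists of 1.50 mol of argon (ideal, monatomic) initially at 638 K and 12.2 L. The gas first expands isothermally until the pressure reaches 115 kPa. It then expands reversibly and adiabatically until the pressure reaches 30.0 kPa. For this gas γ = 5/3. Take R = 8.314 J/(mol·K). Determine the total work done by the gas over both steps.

P₁ = nRT₁/V₁ = 1.50×8.314×638/12.2 = 652 kPa.
Step 1 — Isothermal: T stays 638 K; PV = const ⇒ V₂ = 69.2 L, P₂ = 115 kPa.
ΔU = 0 (ideal gas, T constant).
W = nRT ln(V₂/V₁) = 1.50×8.314×638×ln(5.67) = 13800 J.
Q = ΔU + W = 13800 J.
State after step 1: P = 115 kPa, V = 69.2 L, T = 638 K.
Step 2 — Adiabatic: T₂/T₁ = (P₂/P₁)^((γ−1)/γ) ⇒ T₂ = 638×(0.261)^0.400 = 373 K; V₂ = 155 L.
ΔU = nCvΔT = 1.50×12.5×(373−638) = -4960 J.
Q = 0 for an adiabatic process, so W = −ΔU = 4960 J.
Net over both steps: W = 18800 J, Q = 13800 J, ΔU = -4960 J.

18800 J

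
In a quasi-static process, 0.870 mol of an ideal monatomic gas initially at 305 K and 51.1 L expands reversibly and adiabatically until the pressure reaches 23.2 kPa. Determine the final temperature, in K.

238 K

P₁ = nRT₁/V₁ = 0.870×8.314×305/51.1 = 43.2 kPa.
Adiabatic: T₂/T₁ = (P₂/P₁)^((γ−1)/γ) ⇒ T₂ = 305×(0.537)^0.400 = 238 K; V₂ = 74.2 L.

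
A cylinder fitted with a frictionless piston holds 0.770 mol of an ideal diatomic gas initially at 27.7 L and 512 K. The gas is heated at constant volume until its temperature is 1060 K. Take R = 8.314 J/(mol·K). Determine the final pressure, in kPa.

245 kPa

P₁ = nRT₁/V₁ = 0.770×8.314×512/27.7 = 118 kPa.
Isochoric: V stays 27.7 L; P/T = const ⇒ T₂ = 1060 K, P₂ = 245 kPa.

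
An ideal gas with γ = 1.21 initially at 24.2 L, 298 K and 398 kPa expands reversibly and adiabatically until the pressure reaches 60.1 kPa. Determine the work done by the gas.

12800 J

n = P₁V₁/(RT₁) = 398×24.2/(8.314×298) = 3.89 mol.
Adiabatic: T₂/T₁ = (P₂/P₁)^((γ−1)/γ) ⇒ T₂ = 298×(0.151)^0.174 = 215 K; V₂ = 115 L.
ΔU = nCvΔT = 3.89×39.6×(215−298) = -12800 J.
Q = 0 for an adiabatic process, so W = −ΔU = 12800 J.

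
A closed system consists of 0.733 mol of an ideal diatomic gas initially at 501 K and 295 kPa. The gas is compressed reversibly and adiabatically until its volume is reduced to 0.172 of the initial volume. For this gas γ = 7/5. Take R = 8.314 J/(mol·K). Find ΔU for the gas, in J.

7800 J

V₁ = nRT₁/P₁ = 0.733×8.314×501/295 = 10.3 L.
Adiabatic: TV^(γ−1) = const ⇒ T₂ = 501×(5.81)^0.400 = 1010 K; PV^γ = const ⇒ P₂ = 3470 kPa.
For an ideal gas ΔU = nCvΔT with Cv = (5/2)R = 20.8 J/(mol·K).
ΔU = 0.733×20.8×(1010−501) = 7800 J.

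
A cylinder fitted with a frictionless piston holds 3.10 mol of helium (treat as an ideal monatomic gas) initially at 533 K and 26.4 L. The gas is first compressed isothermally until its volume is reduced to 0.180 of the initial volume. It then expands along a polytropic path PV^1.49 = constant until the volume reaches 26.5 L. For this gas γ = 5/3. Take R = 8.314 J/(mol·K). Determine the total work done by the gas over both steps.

P₁ = nRT₁/V₁ = 3.10×8.314×533/26.4 = 520 kPa.
Step 1 — Isothermal: T stays 533 K; PV = const ⇒ V₂ = 4.75 L, P₂ = 2890 kPa.
ΔU = 0 (ideal gas, T constant).
W = nRT ln(V₂/V₁) = 3.10×8.314×533×ln(0.180) = -23600 J.
Q = ΔU + W = -23600 J.
State after step 1: P = 2890 kPa, V = 4.75 L, T = 533 K.
Step 2 — Polytropic n=1.49: T₂ = T₁(V₁/V₂)^(n−1) = 533×(0.179)^0.49 = 230 K; P₂ = P₁(V₁/V₂)^n = 223 kPa.
W = (P₁V₁−P₂V₂)/(n−1) = (2890×4.75−223×26.5)/0.49 = 16000 J.
ΔU = nCvΔT = 3.10×12.5×(230−533) = -11700 J.
Q = ΔU + W = 4230 J.
Net over both steps: W = -7600 J, Q = -19300 J, ΔU = -11700 J.

-7600 J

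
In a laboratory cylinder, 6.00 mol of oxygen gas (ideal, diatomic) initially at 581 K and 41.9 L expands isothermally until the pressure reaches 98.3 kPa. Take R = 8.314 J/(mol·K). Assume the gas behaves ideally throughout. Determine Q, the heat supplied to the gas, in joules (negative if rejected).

P₁ = nRT₁/V₁ = 6.00×8.314×581/41.9 = 692 kPa.
Isothermal: T stays 581 K; PV = const ⇒ V₂ = 295 L, P₂ = 98.3 kPa.
ΔU = 0 (ideal gas, T constant).
W = nRT ln(V₂/V₁) = 6.00×8.314×581×ln(7.04) = 56500 J.
Q = ΔU + W = 56500 J.

56500 J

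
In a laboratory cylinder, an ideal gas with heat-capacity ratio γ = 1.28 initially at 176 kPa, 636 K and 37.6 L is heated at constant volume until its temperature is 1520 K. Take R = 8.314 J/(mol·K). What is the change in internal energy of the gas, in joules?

32900 J

n = P₁V₁/(RT₁) = 176×37.6/(8.314×636) = 1.25 mol.
Isochoric: V stays 37.6 L; P/T = const ⇒ T₂ = 1520 K, P₂ = 421 kPa.
For an ideal gas ΔU = nCvΔT with Cv = R/(γ−1) = 29.7 J/(mol·K).
ΔU = 1.25×29.7×(1520−636) = 32900 J.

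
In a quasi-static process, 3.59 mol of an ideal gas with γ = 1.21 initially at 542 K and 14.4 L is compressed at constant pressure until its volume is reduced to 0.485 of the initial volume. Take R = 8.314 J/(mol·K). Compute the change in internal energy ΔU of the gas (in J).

P₁ = nRT₁/V₁ = 3.59×8.314×542/14.4 = 1120 kPa.
Isobaric: P stays 1120 kPa; V/T = const ⇒ T₂ = 263 K, V₂ = 6.98 L.
For an ideal gas ΔU = nCvΔT with Cv = R/(γ−1) = 39.6 J/(mol·K).
ΔU = 3.59×39.6×(263−542) = -39700 J.

-39700 J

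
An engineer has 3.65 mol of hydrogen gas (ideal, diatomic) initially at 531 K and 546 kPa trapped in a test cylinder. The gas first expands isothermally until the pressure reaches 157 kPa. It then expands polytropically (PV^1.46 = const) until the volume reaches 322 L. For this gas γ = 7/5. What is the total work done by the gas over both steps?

V₁ = nRT₁/P₁ = 3.65×8.314×531/546 = 29.5 L.
Step 1 — Isothermal: T stays 531 K; PV = const ⇒ V₂ = 103 L, P₂ = 157 kPa.
ΔU = 0 (ideal gas, T constant).
W = nRT ln(V₂/V₁) = 3.65×8.314×531×ln(3.48) = 20100 J.
Q = ΔU + W = 20100 J.
State after step 1: P = 157 kPa, V = 103 L, T = 531 K.
Step 2 — Polytropic n=1.46: T₂ = T₁(V₁/V₂)^(n−1) = 531×(0.319)^0.46 = 314 K; P₂ = P₁(V₁/V₂)^n = 29.6 kPa.
W = (P₁V₁−P₂V₂)/(n−1) = (157×103−29.6×322)/0.46 = 14300 J.
ΔU = nCvΔT = 3.65×20.8×(314−531) = -16500 J.
Q = ΔU + W = -2150 J.
Net over both steps: W = 34400 J, Q = 17900 J, ΔU = -16500 J.

34400 J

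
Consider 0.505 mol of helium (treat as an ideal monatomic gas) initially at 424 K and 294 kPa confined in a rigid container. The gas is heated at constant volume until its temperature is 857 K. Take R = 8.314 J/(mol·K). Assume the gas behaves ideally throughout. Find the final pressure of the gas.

V₁ = nRT₁/P₁ = 0.505×8.314×424/294 = 6.06 L.
Isochoric: V stays 6.06 L; P/T = const ⇒ T₂ = 857 K, P₂ = 594 kPa.

594 kPa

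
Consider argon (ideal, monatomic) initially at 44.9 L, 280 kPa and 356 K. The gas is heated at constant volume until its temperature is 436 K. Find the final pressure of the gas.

343 kPa

Isochoric: V stays 44.9 L; P/T = const ⇒ T₂ = 436 K, P₂ = 343 kPa.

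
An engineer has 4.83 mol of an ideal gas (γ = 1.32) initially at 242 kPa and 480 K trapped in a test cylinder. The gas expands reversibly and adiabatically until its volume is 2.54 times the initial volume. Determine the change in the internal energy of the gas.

-15500 J

V₁ = nRT₁/P₁ = 4.83×8.314×480/242 = 79.6 L.
Adiabatic: TV^(γ−1) = const ⇒ T₂ = 480×(0.394)^0.320 = 356 K; PV^γ = const ⇒ P₂ = 70.7 kPa.
For an ideal gas ΔU = nCvΔT with Cv = R/(γ−1) = 26.0 J/(mol·K).
ΔU = 4.83×26.0×(356−480) = -15500 J.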